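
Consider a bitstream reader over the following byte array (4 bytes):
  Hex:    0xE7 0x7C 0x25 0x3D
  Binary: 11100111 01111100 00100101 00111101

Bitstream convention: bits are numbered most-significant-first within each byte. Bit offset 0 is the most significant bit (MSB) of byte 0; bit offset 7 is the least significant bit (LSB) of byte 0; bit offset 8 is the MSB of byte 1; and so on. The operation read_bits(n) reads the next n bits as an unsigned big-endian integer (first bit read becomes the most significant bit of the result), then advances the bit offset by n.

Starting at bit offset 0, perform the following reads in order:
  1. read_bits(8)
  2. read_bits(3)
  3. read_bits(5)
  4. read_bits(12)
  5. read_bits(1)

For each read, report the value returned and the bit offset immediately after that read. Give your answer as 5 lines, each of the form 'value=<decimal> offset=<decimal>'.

Read 1: bits[0:8] width=8 -> value=231 (bin 11100111); offset now 8 = byte 1 bit 0; 24 bits remain
Read 2: bits[8:11] width=3 -> value=3 (bin 011); offset now 11 = byte 1 bit 3; 21 bits remain
Read 3: bits[11:16] width=5 -> value=28 (bin 11100); offset now 16 = byte 2 bit 0; 16 bits remain
Read 4: bits[16:28] width=12 -> value=595 (bin 001001010011); offset now 28 = byte 3 bit 4; 4 bits remain
Read 5: bits[28:29] width=1 -> value=1 (bin 1); offset now 29 = byte 3 bit 5; 3 bits remain

Answer: value=231 offset=8
value=3 offset=11
value=28 offset=16
value=595 offset=28
value=1 offset=29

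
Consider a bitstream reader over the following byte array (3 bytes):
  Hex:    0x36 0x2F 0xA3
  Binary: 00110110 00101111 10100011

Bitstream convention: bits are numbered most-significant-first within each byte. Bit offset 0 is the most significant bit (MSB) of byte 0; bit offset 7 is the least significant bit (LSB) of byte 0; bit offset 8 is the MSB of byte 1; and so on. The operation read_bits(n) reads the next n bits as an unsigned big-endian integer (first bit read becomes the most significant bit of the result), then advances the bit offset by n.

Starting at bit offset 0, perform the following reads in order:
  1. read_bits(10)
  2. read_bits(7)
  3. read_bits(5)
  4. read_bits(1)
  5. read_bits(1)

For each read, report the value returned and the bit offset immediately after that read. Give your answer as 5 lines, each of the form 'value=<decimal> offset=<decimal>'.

Read 1: bits[0:10] width=10 -> value=216 (bin 0011011000); offset now 10 = byte 1 bit 2; 14 bits remain
Read 2: bits[10:17] width=7 -> value=95 (bin 1011111); offset now 17 = byte 2 bit 1; 7 bits remain
Read 3: bits[17:22] width=5 -> value=8 (bin 01000); offset now 22 = byte 2 bit 6; 2 bits remain
Read 4: bits[22:23] width=1 -> value=1 (bin 1); offset now 23 = byte 2 bit 7; 1 bits remain
Read 5: bits[23:24] width=1 -> value=1 (bin 1); offset now 24 = byte 3 bit 0; 0 bits remain

Answer: value=216 offset=10
value=95 offset=17
value=8 offset=22
value=1 offset=23
value=1 offset=24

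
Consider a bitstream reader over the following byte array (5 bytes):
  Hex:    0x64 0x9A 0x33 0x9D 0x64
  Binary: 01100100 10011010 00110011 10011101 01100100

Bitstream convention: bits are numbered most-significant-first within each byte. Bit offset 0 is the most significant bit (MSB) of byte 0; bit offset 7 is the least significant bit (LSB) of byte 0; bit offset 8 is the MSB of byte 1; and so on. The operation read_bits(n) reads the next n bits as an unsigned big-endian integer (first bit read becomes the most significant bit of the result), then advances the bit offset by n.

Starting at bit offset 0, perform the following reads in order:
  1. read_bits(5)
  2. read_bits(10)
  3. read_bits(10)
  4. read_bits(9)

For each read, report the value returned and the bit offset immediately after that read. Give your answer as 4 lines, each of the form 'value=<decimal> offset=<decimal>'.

Answer: value=12 offset=5
value=589 offset=15
value=103 offset=25
value=117 offset=34

Derivation:
Read 1: bits[0:5] width=5 -> value=12 (bin 01100); offset now 5 = byte 0 bit 5; 35 bits remain
Read 2: bits[5:15] width=10 -> value=589 (bin 1001001101); offset now 15 = byte 1 bit 7; 25 bits remain
Read 3: bits[15:25] width=10 -> value=103 (bin 0001100111); offset now 25 = byte 3 bit 1; 15 bits remain
Read 4: bits[25:34] width=9 -> value=117 (bin 001110101); offset now 34 = byte 4 bit 2; 6 bits remain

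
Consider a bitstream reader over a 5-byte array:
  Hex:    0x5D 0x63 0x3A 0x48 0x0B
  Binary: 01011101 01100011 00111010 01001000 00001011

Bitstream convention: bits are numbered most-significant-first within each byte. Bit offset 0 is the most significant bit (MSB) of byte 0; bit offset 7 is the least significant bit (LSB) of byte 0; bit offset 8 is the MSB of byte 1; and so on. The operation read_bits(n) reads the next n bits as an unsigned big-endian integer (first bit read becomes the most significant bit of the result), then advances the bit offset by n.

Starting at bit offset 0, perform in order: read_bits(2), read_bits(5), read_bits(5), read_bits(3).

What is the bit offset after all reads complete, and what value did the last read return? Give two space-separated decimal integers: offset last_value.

Answer: 15 1

Derivation:
Read 1: bits[0:2] width=2 -> value=1 (bin 01); offset now 2 = byte 0 bit 2; 38 bits remain
Read 2: bits[2:7] width=5 -> value=14 (bin 01110); offset now 7 = byte 0 bit 7; 33 bits remain
Read 3: bits[7:12] width=5 -> value=22 (bin 10110); offset now 12 = byte 1 bit 4; 28 bits remain
Read 4: bits[12:15] width=3 -> value=1 (bin 001); offset now 15 = byte 1 bit 7; 25 bits remain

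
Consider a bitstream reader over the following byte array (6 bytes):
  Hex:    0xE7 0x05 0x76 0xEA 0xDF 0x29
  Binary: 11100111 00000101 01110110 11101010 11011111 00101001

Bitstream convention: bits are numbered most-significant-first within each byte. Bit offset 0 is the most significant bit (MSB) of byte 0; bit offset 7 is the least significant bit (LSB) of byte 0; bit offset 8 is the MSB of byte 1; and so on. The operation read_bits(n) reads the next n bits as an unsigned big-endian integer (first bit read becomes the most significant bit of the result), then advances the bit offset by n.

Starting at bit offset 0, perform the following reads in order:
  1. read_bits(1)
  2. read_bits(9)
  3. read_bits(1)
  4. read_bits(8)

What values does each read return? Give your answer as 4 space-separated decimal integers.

Answer: 1 412 0 43

Derivation:
Read 1: bits[0:1] width=1 -> value=1 (bin 1); offset now 1 = byte 0 bit 1; 47 bits remain
Read 2: bits[1:10] width=9 -> value=412 (bin 110011100); offset now 10 = byte 1 bit 2; 38 bits remain
Read 3: bits[10:11] width=1 -> value=0 (bin 0); offset now 11 = byte 1 bit 3; 37 bits remain
Read 4: bits[11:19] width=8 -> value=43 (bin 00101011); offset now 19 = byte 2 bit 3; 29 bits remain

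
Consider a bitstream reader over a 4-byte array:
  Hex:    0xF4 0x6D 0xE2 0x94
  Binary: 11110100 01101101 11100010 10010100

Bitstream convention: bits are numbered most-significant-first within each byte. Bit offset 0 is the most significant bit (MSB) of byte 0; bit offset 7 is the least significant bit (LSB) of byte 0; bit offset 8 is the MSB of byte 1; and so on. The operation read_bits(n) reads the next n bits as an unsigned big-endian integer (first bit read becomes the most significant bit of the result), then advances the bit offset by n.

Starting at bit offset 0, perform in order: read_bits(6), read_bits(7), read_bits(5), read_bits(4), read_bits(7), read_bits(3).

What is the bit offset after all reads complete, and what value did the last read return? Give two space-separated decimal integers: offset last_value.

Read 1: bits[0:6] width=6 -> value=61 (bin 111101); offset now 6 = byte 0 bit 6; 26 bits remain
Read 2: bits[6:13] width=7 -> value=13 (bin 0001101); offset now 13 = byte 1 bit 5; 19 bits remain
Read 3: bits[13:18] width=5 -> value=23 (bin 10111); offset now 18 = byte 2 bit 2; 14 bits remain
Read 4: bits[18:22] width=4 -> value=8 (bin 1000); offset now 22 = byte 2 bit 6; 10 bits remain
Read 5: bits[22:29] width=7 -> value=82 (bin 1010010); offset now 29 = byte 3 bit 5; 3 bits remain
Read 6: bits[29:32] width=3 -> value=4 (bin 100); offset now 32 = byte 4 bit 0; 0 bits remain

Answer: 32 4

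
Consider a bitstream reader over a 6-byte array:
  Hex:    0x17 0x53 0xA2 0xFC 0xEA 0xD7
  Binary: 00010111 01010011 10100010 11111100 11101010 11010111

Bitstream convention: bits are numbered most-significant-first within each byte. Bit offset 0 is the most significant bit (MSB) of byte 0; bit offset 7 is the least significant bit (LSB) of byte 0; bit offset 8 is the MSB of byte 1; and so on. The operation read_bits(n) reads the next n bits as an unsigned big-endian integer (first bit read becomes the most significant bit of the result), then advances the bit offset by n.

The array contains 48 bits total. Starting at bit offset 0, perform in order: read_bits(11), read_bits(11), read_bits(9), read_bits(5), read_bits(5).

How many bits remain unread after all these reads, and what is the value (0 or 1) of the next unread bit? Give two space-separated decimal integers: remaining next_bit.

Answer: 7 1

Derivation:
Read 1: bits[0:11] width=11 -> value=186 (bin 00010111010); offset now 11 = byte 1 bit 3; 37 bits remain
Read 2: bits[11:22] width=11 -> value=1256 (bin 10011101000); offset now 22 = byte 2 bit 6; 26 bits remain
Read 3: bits[22:31] width=9 -> value=382 (bin 101111110); offset now 31 = byte 3 bit 7; 17 bits remain
Read 4: bits[31:36] width=5 -> value=14 (bin 01110); offset now 36 = byte 4 bit 4; 12 bits remain
Read 5: bits[36:41] width=5 -> value=21 (bin 10101); offset now 41 = byte 5 bit 1; 7 bits remain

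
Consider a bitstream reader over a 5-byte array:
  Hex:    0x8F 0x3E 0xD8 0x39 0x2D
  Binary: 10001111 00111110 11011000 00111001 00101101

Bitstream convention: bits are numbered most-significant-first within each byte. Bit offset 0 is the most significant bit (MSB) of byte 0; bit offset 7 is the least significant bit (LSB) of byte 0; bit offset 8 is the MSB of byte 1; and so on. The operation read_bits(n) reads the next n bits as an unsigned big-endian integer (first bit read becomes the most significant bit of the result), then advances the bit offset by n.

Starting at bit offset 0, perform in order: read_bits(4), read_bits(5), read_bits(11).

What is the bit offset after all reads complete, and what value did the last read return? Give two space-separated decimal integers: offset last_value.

Read 1: bits[0:4] width=4 -> value=8 (bin 1000); offset now 4 = byte 0 bit 4; 36 bits remain
Read 2: bits[4:9] width=5 -> value=30 (bin 11110); offset now 9 = byte 1 bit 1; 31 bits remain
Read 3: bits[9:20] width=11 -> value=1005 (bin 01111101101); offset now 20 = byte 2 bit 4; 20 bits remain

Answer: 20 1005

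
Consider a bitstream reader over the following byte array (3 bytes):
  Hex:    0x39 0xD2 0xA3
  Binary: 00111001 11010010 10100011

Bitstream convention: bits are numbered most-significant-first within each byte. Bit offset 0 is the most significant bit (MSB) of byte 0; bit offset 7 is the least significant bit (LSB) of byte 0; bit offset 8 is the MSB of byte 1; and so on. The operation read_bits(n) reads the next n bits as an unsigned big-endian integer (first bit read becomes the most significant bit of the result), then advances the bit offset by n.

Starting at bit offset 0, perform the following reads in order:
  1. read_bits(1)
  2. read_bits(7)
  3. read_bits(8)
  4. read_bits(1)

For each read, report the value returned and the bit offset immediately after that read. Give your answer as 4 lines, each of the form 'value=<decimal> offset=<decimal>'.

Read 1: bits[0:1] width=1 -> value=0 (bin 0); offset now 1 = byte 0 bit 1; 23 bits remain
Read 2: bits[1:8] width=7 -> value=57 (bin 0111001); offset now 8 = byte 1 bit 0; 16 bits remain
Read 3: bits[8:16] width=8 -> value=210 (bin 11010010); offset now 16 = byte 2 bit 0; 8 bits remain
Read 4: bits[16:17] width=1 -> value=1 (bin 1); offset now 17 = byte 2 bit 1; 7 bits remain

Answer: value=0 offset=1
value=57 offset=8
value=210 offset=16
value=1 offset=17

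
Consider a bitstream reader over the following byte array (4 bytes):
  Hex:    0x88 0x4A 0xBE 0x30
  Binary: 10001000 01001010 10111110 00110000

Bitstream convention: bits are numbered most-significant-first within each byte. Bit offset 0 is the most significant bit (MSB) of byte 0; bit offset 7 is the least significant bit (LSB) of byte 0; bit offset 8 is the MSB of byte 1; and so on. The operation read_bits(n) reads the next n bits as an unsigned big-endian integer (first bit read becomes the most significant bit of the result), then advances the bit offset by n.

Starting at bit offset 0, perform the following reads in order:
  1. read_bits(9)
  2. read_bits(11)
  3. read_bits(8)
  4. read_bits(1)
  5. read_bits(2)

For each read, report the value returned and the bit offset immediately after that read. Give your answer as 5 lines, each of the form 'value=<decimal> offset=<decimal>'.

Read 1: bits[0:9] width=9 -> value=272 (bin 100010000); offset now 9 = byte 1 bit 1; 23 bits remain
Read 2: bits[9:20] width=11 -> value=1195 (bin 10010101011); offset now 20 = byte 2 bit 4; 12 bits remain
Read 3: bits[20:28] width=8 -> value=227 (bin 11100011); offset now 28 = byte 3 bit 4; 4 bits remain
Read 4: bits[28:29] width=1 -> value=0 (bin 0); offset now 29 = byte 3 bit 5; 3 bits remain
Read 5: bits[29:31] width=2 -> value=0 (bin 00); offset now 31 = byte 3 bit 7; 1 bits remain

Answer: value=272 offset=9
value=1195 offset=20
value=227 offset=28
value=0 offset=29
value=0 offset=31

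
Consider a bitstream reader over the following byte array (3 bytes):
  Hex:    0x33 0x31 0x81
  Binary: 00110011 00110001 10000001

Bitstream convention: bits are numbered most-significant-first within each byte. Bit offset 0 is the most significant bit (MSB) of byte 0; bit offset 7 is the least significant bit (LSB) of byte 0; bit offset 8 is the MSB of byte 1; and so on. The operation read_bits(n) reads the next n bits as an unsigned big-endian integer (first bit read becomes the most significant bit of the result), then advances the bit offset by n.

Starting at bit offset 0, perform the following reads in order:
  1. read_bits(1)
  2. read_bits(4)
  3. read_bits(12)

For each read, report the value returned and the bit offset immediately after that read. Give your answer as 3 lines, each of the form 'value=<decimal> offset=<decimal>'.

Answer: value=0 offset=1
value=6 offset=5
value=1635 offset=17

Derivation:
Read 1: bits[0:1] width=1 -> value=0 (bin 0); offset now 1 = byte 0 bit 1; 23 bits remain
Read 2: bits[1:5] width=4 -> value=6 (bin 0110); offset now 5 = byte 0 bit 5; 19 bits remain
Read 3: bits[5:17] width=12 -> value=1635 (bin 011001100011); offset now 17 = byte 2 bit 1; 7 bits remain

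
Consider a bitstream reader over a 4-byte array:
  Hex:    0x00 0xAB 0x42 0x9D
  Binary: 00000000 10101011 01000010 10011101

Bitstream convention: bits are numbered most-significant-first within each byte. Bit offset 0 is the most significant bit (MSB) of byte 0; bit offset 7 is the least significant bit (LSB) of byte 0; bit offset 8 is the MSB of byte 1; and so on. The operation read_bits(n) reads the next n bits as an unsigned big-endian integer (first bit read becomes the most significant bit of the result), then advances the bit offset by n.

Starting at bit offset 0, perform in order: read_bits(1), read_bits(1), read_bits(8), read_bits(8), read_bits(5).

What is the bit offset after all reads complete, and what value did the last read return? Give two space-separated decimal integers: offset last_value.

Answer: 23 1

Derivation:
Read 1: bits[0:1] width=1 -> value=0 (bin 0); offset now 1 = byte 0 bit 1; 31 bits remain
Read 2: bits[1:2] width=1 -> value=0 (bin 0); offset now 2 = byte 0 bit 2; 30 bits remain
Read 3: bits[2:10] width=8 -> value=2 (bin 00000010); offset now 10 = byte 1 bit 2; 22 bits remain
Read 4: bits[10:18] width=8 -> value=173 (bin 10101101); offset now 18 = byte 2 bit 2; 14 bits remain
Read 5: bits[18:23] width=5 -> value=1 (bin 00001); offset now 23 = byte 2 bit 7; 9 bits remain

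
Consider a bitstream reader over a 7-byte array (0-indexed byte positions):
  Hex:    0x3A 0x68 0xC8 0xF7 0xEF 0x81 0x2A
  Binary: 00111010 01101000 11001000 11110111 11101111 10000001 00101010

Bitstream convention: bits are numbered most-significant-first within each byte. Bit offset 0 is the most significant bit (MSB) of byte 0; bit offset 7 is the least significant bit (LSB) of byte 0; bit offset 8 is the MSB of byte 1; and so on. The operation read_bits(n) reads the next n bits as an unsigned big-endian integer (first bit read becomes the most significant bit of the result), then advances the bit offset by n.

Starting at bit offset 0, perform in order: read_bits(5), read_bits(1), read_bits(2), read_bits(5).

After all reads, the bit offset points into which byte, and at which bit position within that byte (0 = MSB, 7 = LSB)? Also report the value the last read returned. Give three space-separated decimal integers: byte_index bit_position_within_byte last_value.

Read 1: bits[0:5] width=5 -> value=7 (bin 00111); offset now 5 = byte 0 bit 5; 51 bits remain
Read 2: bits[5:6] width=1 -> value=0 (bin 0); offset now 6 = byte 0 bit 6; 50 bits remain
Read 3: bits[6:8] width=2 -> value=2 (bin 10); offset now 8 = byte 1 bit 0; 48 bits remain
Read 4: bits[8:13] width=5 -> value=13 (bin 01101); offset now 13 = byte 1 bit 5; 43 bits remain

Answer: 1 5 13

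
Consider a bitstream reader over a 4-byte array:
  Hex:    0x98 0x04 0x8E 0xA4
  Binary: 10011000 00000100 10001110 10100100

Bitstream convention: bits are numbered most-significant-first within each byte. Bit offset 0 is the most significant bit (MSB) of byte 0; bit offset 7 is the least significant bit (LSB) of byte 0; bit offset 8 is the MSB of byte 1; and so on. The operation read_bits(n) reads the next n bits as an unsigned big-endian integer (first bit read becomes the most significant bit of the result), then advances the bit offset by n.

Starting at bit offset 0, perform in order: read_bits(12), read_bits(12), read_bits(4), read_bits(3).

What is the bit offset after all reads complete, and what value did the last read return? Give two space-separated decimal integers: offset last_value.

Answer: 31 2

Derivation:
Read 1: bits[0:12] width=12 -> value=2432 (bin 100110000000); offset now 12 = byte 1 bit 4; 20 bits remain
Read 2: bits[12:24] width=12 -> value=1166 (bin 010010001110); offset now 24 = byte 3 bit 0; 8 bits remain
Read 3: bits[24:28] width=4 -> value=10 (bin 1010); offset now 28 = byte 3 bit 4; 4 bits remain
Read 4: bits[28:31] width=3 -> value=2 (bin 010); offset now 31 = byte 3 bit 7; 1 bits remain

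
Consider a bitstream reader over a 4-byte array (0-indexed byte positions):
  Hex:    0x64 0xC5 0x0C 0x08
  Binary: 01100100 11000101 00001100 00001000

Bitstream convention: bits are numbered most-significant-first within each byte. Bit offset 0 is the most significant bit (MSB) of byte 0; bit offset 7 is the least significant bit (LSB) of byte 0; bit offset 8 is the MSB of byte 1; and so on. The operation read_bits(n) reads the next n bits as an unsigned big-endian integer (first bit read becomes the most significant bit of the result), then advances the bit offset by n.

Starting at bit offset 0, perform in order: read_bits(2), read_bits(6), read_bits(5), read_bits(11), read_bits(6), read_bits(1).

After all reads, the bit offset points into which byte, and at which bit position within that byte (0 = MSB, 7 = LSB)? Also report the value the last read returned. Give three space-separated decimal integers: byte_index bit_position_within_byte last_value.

Read 1: bits[0:2] width=2 -> value=1 (bin 01); offset now 2 = byte 0 bit 2; 30 bits remain
Read 2: bits[2:8] width=6 -> value=36 (bin 100100); offset now 8 = byte 1 bit 0; 24 bits remain
Read 3: bits[8:13] width=5 -> value=24 (bin 11000); offset now 13 = byte 1 bit 5; 19 bits remain
Read 4: bits[13:24] width=11 -> value=1292 (bin 10100001100); offset now 24 = byte 3 bit 0; 8 bits remain
Read 5: bits[24:30] width=6 -> value=2 (bin 000010); offset now 30 = byte 3 bit 6; 2 bits remain
Read 6: bits[30:31] width=1 -> value=0 (bin 0); offset now 31 = byte 3 bit 7; 1 bits remain

Answer: 3 7 0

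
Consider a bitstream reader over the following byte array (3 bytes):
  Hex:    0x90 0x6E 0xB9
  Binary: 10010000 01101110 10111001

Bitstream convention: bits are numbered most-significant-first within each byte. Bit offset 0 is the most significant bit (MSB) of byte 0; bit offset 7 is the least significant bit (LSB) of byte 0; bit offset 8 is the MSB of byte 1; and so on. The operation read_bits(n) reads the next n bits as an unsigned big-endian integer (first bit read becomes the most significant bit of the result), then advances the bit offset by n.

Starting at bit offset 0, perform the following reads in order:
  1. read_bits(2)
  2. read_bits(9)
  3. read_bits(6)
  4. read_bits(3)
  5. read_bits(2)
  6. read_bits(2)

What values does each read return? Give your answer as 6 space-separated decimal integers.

Answer: 2 131 29 3 2 1

Derivation:
Read 1: bits[0:2] width=2 -> value=2 (bin 10); offset now 2 = byte 0 bit 2; 22 bits remain
Read 2: bits[2:11] width=9 -> value=131 (bin 010000011); offset now 11 = byte 1 bit 3; 13 bits remain
Read 3: bits[11:17] width=6 -> value=29 (bin 011101); offset now 17 = byte 2 bit 1; 7 bits remain
Read 4: bits[17:20] width=3 -> value=3 (bin 011); offset now 20 = byte 2 bit 4; 4 bits remain
Read 5: bits[20:22] width=2 -> value=2 (bin 10); offset now 22 = byte 2 bit 6; 2 bits remain
Read 6: bits[22:24] width=2 -> value=1 (bin 01); offset now 24 = byte 3 bit 0; 0 bits remain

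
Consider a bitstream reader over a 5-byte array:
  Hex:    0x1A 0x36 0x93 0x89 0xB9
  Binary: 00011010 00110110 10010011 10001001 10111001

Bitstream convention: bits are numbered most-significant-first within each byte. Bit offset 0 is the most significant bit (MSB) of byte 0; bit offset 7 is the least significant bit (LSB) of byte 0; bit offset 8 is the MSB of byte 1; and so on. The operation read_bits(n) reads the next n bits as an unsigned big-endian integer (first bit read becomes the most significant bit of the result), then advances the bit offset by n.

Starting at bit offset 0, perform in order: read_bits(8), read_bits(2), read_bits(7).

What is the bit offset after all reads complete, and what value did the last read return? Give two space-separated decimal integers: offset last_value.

Read 1: bits[0:8] width=8 -> value=26 (bin 00011010); offset now 8 = byte 1 bit 0; 32 bits remain
Read 2: bits[8:10] width=2 -> value=0 (bin 00); offset now 10 = byte 1 bit 2; 30 bits remain
Read 3: bits[10:17] width=7 -> value=109 (bin 1101101); offset now 17 = byte 2 bit 1; 23 bits remain

Answer: 17 109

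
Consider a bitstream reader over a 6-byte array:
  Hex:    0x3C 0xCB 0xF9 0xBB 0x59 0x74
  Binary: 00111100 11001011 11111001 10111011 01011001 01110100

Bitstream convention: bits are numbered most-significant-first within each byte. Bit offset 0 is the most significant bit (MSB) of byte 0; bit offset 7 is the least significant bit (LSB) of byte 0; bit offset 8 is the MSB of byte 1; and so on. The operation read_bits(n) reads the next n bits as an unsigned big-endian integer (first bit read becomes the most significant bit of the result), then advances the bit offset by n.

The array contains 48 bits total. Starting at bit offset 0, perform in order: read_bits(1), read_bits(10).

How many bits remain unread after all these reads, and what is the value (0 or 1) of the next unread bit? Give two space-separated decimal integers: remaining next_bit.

Read 1: bits[0:1] width=1 -> value=0 (bin 0); offset now 1 = byte 0 bit 1; 47 bits remain
Read 2: bits[1:11] width=10 -> value=486 (bin 0111100110); offset now 11 = byte 1 bit 3; 37 bits remain

Answer: 37 0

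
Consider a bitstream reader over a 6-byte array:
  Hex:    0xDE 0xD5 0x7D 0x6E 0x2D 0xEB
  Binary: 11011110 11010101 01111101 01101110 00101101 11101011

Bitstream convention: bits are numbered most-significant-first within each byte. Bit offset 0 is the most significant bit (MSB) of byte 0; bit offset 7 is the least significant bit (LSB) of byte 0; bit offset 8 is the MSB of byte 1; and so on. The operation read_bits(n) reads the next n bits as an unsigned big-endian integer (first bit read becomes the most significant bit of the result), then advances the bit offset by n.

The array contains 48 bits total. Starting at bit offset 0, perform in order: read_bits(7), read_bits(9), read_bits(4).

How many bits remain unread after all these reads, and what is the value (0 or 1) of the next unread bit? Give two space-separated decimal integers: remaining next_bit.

Read 1: bits[0:7] width=7 -> value=111 (bin 1101111); offset now 7 = byte 0 bit 7; 41 bits remain
Read 2: bits[7:16] width=9 -> value=213 (bin 011010101); offset now 16 = byte 2 bit 0; 32 bits remain
Read 3: bits[16:20] width=4 -> value=7 (bin 0111); offset now 20 = byte 2 bit 4; 28 bits remain

Answer: 28 1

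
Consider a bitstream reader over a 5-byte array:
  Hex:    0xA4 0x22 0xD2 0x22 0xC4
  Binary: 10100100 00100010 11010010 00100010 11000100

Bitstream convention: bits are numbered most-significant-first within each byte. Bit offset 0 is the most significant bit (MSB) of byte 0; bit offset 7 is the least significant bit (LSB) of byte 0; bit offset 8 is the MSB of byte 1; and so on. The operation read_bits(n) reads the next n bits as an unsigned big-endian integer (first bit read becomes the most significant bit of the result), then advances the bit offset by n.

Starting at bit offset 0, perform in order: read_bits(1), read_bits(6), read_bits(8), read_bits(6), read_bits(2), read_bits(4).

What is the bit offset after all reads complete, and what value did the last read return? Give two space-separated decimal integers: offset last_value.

Answer: 27 1

Derivation:
Read 1: bits[0:1] width=1 -> value=1 (bin 1); offset now 1 = byte 0 bit 1; 39 bits remain
Read 2: bits[1:7] width=6 -> value=18 (bin 010010); offset now 7 = byte 0 bit 7; 33 bits remain
Read 3: bits[7:15] width=8 -> value=17 (bin 00010001); offset now 15 = byte 1 bit 7; 25 bits remain
Read 4: bits[15:21] width=6 -> value=26 (bin 011010); offset now 21 = byte 2 bit 5; 19 bits remain
Read 5: bits[21:23] width=2 -> value=1 (bin 01); offset now 23 = byte 2 bit 7; 17 bits remain
Read 6: bits[23:27] width=4 -> value=1 (bin 0001); offset now 27 = byte 3 bit 3; 13 bits remain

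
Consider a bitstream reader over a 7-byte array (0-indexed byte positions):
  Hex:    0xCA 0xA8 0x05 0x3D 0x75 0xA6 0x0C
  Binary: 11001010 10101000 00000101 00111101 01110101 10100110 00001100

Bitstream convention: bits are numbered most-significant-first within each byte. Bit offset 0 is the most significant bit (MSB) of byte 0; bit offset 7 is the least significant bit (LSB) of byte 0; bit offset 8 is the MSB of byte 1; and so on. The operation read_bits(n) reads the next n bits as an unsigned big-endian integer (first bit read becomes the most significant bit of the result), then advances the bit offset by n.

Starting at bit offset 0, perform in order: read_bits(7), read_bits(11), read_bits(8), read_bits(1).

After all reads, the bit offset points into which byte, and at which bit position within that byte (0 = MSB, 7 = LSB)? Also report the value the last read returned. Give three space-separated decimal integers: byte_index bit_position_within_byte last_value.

Answer: 3 3 1

Derivation:
Read 1: bits[0:7] width=7 -> value=101 (bin 1100101); offset now 7 = byte 0 bit 7; 49 bits remain
Read 2: bits[7:18] width=11 -> value=672 (bin 01010100000); offset now 18 = byte 2 bit 2; 38 bits remain
Read 3: bits[18:26] width=8 -> value=20 (bin 00010100); offset now 26 = byte 3 bit 2; 30 bits remain
Read 4: bits[26:27] width=1 -> value=1 (bin 1); offset now 27 = byte 3 bit 3; 29 bits remain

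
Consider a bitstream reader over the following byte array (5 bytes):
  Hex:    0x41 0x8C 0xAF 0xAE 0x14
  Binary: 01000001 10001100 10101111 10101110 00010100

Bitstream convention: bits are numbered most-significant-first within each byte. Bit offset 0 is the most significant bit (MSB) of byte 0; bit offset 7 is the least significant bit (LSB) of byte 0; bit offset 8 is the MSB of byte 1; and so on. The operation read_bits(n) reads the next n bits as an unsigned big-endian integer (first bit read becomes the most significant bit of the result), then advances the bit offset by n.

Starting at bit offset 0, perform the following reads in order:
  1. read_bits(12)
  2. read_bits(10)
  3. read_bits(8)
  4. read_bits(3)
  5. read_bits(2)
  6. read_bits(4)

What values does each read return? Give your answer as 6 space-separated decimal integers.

Answer: 1048 811 235 4 0 10

Derivation:
Read 1: bits[0:12] width=12 -> value=1048 (bin 010000011000); offset now 12 = byte 1 bit 4; 28 bits remain
Read 2: bits[12:22] width=10 -> value=811 (bin 1100101011); offset now 22 = byte 2 bit 6; 18 bits remain
Read 3: bits[22:30] width=8 -> value=235 (bin 11101011); offset now 30 = byte 3 bit 6; 10 bits remain
Read 4: bits[30:33] width=3 -> value=4 (bin 100); offset now 33 = byte 4 bit 1; 7 bits remain
Read 5: bits[33:35] width=2 -> value=0 (bin 00); offset now 35 = byte 4 bit 3; 5 bits remain
Read 6: bits[35:39] width=4 -> value=10 (bin 1010); offset now 39 = byte 4 bit 7; 1 bits remain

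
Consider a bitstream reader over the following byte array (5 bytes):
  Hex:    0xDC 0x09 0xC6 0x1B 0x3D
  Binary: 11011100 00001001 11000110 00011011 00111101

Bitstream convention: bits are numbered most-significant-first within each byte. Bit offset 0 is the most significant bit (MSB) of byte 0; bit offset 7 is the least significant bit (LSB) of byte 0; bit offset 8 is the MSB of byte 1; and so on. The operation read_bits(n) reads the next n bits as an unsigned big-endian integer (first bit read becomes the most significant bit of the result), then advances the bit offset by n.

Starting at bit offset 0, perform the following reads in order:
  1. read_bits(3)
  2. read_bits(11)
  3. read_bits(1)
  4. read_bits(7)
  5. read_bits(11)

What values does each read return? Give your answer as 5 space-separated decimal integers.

Read 1: bits[0:3] width=3 -> value=6 (bin 110); offset now 3 = byte 0 bit 3; 37 bits remain
Read 2: bits[3:14] width=11 -> value=1794 (bin 11100000010); offset now 14 = byte 1 bit 6; 26 bits remain
Read 3: bits[14:15] width=1 -> value=0 (bin 0); offset now 15 = byte 1 bit 7; 25 bits remain
Read 4: bits[15:22] width=7 -> value=113 (bin 1110001); offset now 22 = byte 2 bit 6; 18 bits remain
Read 5: bits[22:33] width=11 -> value=1078 (bin 10000110110); offset now 33 = byte 4 bit 1; 7 bits remain

Answer: 6 1794 0 113 1078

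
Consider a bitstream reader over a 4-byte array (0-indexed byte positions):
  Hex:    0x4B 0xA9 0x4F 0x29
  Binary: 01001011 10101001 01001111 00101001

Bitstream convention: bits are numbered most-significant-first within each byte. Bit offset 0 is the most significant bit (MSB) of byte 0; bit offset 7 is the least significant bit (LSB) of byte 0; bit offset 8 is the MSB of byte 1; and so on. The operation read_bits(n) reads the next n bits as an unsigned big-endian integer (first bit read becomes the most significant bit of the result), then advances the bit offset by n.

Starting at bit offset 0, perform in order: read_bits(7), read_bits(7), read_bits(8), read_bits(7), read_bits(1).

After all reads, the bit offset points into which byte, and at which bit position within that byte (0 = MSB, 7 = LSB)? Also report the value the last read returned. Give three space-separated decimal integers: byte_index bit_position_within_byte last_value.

Answer: 3 6 0

Derivation:
Read 1: bits[0:7] width=7 -> value=37 (bin 0100101); offset now 7 = byte 0 bit 7; 25 bits remain
Read 2: bits[7:14] width=7 -> value=106 (bin 1101010); offset now 14 = byte 1 bit 6; 18 bits remain
Read 3: bits[14:22] width=8 -> value=83 (bin 01010011); offset now 22 = byte 2 bit 6; 10 bits remain
Read 4: bits[22:29] width=7 -> value=101 (bin 1100101); offset now 29 = byte 3 bit 5; 3 bits remain
Read 5: bits[29:30] width=1 -> value=0 (bin 0); offset now 30 = byte 3 bit 6; 2 bits remain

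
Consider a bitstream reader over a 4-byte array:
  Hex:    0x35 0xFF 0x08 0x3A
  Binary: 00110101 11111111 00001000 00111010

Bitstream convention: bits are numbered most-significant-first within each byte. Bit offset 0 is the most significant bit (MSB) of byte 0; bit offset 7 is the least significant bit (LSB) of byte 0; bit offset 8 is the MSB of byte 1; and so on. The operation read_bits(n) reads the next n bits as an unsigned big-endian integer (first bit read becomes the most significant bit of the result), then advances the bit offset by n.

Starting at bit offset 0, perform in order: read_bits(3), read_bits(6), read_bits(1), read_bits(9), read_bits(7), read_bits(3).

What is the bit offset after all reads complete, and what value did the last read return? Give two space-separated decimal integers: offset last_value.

Answer: 29 7

Derivation:
Read 1: bits[0:3] width=3 -> value=1 (bin 001); offset now 3 = byte 0 bit 3; 29 bits remain
Read 2: bits[3:9] width=6 -> value=43 (bin 101011); offset now 9 = byte 1 bit 1; 23 bits remain
Read 3: bits[9:10] width=1 -> value=1 (bin 1); offset now 10 = byte 1 bit 2; 22 bits remain
Read 4: bits[10:19] width=9 -> value=504 (bin 111111000); offset now 19 = byte 2 bit 3; 13 bits remain
Read 5: bits[19:26] width=7 -> value=32 (bin 0100000); offset now 26 = byte 3 bit 2; 6 bits remain
Read 6: bits[26:29] width=3 -> value=7 (bin 111); offset now 29 = byte 3 bit 5; 3 bits remain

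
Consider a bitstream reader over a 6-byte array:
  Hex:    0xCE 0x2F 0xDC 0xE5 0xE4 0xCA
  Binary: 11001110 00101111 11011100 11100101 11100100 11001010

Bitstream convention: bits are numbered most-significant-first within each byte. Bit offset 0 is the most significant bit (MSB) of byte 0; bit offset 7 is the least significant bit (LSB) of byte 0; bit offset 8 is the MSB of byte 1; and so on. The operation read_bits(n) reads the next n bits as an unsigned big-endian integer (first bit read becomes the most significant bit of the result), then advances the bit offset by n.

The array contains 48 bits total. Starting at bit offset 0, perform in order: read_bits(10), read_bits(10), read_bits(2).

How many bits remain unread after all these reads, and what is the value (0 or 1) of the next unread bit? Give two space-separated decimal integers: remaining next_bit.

Read 1: bits[0:10] width=10 -> value=824 (bin 1100111000); offset now 10 = byte 1 bit 2; 38 bits remain
Read 2: bits[10:20] width=10 -> value=765 (bin 1011111101); offset now 20 = byte 2 bit 4; 28 bits remain
Read 3: bits[20:22] width=2 -> value=3 (bin 11); offset now 22 = byte 2 bit 6; 26 bits remain

Answer: 26 0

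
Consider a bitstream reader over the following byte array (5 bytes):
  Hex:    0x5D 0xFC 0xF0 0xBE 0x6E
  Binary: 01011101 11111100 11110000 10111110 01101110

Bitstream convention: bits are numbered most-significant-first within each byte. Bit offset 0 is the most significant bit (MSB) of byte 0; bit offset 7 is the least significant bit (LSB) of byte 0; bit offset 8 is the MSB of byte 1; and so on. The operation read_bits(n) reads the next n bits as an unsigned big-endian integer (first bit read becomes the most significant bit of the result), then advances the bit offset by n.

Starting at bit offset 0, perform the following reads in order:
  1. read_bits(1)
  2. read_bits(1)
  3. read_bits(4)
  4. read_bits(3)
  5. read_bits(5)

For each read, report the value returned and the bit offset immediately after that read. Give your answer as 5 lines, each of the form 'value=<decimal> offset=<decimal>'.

Read 1: bits[0:1] width=1 -> value=0 (bin 0); offset now 1 = byte 0 bit 1; 39 bits remain
Read 2: bits[1:2] width=1 -> value=1 (bin 1); offset now 2 = byte 0 bit 2; 38 bits remain
Read 3: bits[2:6] width=4 -> value=7 (bin 0111); offset now 6 = byte 0 bit 6; 34 bits remain
Read 4: bits[6:9] width=3 -> value=3 (bin 011); offset now 9 = byte 1 bit 1; 31 bits remain
Read 5: bits[9:14] width=5 -> value=31 (bin 11111); offset now 14 = byte 1 bit 6; 26 bits remain

Answer: value=0 offset=1
value=1 offset=2
value=7 offset=6
value=3 offset=9
value=31 offset=14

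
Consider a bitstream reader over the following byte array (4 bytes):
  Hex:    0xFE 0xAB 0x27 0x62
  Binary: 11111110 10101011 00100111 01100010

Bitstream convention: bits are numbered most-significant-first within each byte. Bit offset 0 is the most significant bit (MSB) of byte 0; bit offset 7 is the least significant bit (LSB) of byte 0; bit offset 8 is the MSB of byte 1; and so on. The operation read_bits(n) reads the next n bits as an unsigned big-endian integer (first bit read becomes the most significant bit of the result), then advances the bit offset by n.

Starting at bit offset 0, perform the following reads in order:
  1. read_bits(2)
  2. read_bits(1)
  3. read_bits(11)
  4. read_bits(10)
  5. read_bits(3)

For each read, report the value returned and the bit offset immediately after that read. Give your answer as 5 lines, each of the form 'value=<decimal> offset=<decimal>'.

Answer: value=3 offset=2
value=1 offset=3
value=1962 offset=14
value=807 offset=24
value=3 offset=27

Derivation:
Read 1: bits[0:2] width=2 -> value=3 (bin 11); offset now 2 = byte 0 bit 2; 30 bits remain
Read 2: bits[2:3] width=1 -> value=1 (bin 1); offset now 3 = byte 0 bit 3; 29 bits remain
Read 3: bits[3:14] width=11 -> value=1962 (bin 11110101010); offset now 14 = byte 1 bit 6; 18 bits remain
Read 4: bits[14:24] width=10 -> value=807 (bin 1100100111); offset now 24 = byte 3 bit 0; 8 bits remain
Read 5: bits[24:27] width=3 -> value=3 (bin 011); offset now 27 = byte 3 bit 3; 5 bits remain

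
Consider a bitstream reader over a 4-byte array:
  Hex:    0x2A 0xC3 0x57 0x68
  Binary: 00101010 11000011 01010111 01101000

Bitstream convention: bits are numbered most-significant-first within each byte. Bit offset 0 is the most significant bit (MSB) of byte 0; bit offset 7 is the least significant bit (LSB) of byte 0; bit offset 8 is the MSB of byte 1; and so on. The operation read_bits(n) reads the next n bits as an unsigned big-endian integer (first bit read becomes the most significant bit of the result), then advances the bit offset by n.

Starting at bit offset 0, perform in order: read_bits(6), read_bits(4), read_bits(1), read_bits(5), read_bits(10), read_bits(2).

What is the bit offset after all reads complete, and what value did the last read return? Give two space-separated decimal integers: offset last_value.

Answer: 28 2

Derivation:
Read 1: bits[0:6] width=6 -> value=10 (bin 001010); offset now 6 = byte 0 bit 6; 26 bits remain
Read 2: bits[6:10] width=4 -> value=11 (bin 1011); offset now 10 = byte 1 bit 2; 22 bits remain
Read 3: bits[10:11] width=1 -> value=0 (bin 0); offset now 11 = byte 1 bit 3; 21 bits remain
Read 4: bits[11:16] width=5 -> value=3 (bin 00011); offset now 16 = byte 2 bit 0; 16 bits remain
Read 5: bits[16:26] width=10 -> value=349 (bin 0101011101); offset now 26 = byte 3 bit 2; 6 bits remain
Read 6: bits[26:28] width=2 -> value=2 (bin 10); offset now 28 = byte 3 bit 4; 4 bits remain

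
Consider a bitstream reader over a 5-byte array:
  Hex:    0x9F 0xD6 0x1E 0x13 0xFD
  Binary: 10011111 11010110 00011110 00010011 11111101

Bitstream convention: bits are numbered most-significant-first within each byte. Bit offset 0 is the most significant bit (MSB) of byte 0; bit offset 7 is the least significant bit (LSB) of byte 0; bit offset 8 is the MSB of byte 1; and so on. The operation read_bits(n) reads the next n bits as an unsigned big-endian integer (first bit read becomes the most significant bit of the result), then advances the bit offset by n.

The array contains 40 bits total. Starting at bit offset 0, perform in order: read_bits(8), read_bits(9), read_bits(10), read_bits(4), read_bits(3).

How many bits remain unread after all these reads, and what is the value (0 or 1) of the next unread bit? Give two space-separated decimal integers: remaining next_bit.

Read 1: bits[0:8] width=8 -> value=159 (bin 10011111); offset now 8 = byte 1 bit 0; 32 bits remain
Read 2: bits[8:17] width=9 -> value=428 (bin 110101100); offset now 17 = byte 2 bit 1; 23 bits remain
Read 3: bits[17:27] width=10 -> value=240 (bin 0011110000); offset now 27 = byte 3 bit 3; 13 bits remain
Read 4: bits[27:31] width=4 -> value=9 (bin 1001); offset now 31 = byte 3 bit 7; 9 bits remain
Read 5: bits[31:34] width=3 -> value=7 (bin 111); offset now 34 = byte 4 bit 2; 6 bits remain

Answer: 6 1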